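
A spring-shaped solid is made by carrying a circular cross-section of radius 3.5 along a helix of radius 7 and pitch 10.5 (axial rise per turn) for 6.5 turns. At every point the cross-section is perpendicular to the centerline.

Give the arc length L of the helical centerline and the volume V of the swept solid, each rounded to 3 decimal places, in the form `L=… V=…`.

2πR = 2π·7 = 43.982297
per-turn = √(43.982297² + 10.5²) = √(1934.4425 + 110.25) = √2044.6925 = 45.218276
L = 6.5 × 45.218276 = 293.918792
V = π·3.5² × L = 38.484510 × 293.918792 = 11311.320708

L=293.919 V=11311.321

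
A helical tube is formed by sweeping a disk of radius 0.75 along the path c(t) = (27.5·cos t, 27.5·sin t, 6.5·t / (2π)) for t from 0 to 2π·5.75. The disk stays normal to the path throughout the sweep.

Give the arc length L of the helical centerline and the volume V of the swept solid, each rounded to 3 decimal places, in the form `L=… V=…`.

2πR = 2π·27.5 = 172.787596
per-turn = √(172.787596² + 6.5²) = √(29855.5533 + 42.25) = √29897.8033 = 172.909813
L = 5.75 × 172.909813 = 994.231423
V = π·0.75² × L = 1.767146 × 994.231423 = 1756.951950

L=994.231 V=1756.952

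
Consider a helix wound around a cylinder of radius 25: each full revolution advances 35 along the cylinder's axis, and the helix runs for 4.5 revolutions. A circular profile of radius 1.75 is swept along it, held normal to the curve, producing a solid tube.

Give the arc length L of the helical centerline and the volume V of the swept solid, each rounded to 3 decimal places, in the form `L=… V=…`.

L=724.193 V=6967.550

2πR = 2π·25 = 157.079633
per-turn = √(157.079633² + 35²) = √(24674.0110 + 1225) = √25899.0110 = 160.931697
L = 4.5 × 160.931697 = 724.192635
V = π·1.75² × L = 9.621128 × 724.192635 = 6967.549679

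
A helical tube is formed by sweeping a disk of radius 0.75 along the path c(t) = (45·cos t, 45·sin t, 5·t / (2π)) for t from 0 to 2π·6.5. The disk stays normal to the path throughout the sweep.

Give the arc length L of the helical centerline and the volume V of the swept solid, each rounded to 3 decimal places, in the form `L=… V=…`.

2πR = 2π·45 = 282.743339
per-turn = √(282.743339² + 5²) = √(79943.7956 + 25) = √79968.7956 = 282.787545
L = 6.5 × 282.787545 = 1838.119043
V = π·0.75² × L = 1.767146 × 1838.119043 = 3248.224471

L=1838.119 V=3248.224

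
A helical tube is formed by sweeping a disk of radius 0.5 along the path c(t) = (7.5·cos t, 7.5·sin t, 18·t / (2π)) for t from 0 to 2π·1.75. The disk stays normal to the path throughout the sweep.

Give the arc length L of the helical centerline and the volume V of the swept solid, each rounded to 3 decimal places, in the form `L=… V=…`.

2πR = 2π·7.5 = 47.123890
per-turn = √(47.123890² + 18²) = √(2220.6610 + 324) = √2544.6610 = 50.444633
L = 1.75 × 50.444633 = 88.278108
V = π·0.5² × L = 0.785398 × 88.278108 = 69.333464

L=88.278 V=69.333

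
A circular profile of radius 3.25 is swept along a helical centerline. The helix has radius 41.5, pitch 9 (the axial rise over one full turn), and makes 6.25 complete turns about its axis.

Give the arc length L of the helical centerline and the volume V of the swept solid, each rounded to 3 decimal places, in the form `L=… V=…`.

L=1630.672 V=54110.695

2πR = 2π·41.5 = 260.752190
per-turn = √(260.752190² + 9²) = √(67991.7047 + 81) = √68072.7047 = 260.907464
L = 6.25 × 260.907464 = 1630.671649
V = π·3.25² × L = 33.183072 × 1630.671649 = 54110.695408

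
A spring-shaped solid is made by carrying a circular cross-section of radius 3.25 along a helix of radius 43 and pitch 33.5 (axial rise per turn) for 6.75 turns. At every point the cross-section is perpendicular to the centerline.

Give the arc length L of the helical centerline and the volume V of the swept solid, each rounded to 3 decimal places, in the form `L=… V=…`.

L=1837.660 V=60979.205

2πR = 2π·43 = 270.176968
per-turn = √(270.176968² + 33.5²) = √(72995.5942 + 1122.25) = √74117.8442 = 272.245926
L = 6.75 × 272.245926 = 1837.660000
V = π·3.25² × L = 33.183072 × 1837.660000 = 60979.204820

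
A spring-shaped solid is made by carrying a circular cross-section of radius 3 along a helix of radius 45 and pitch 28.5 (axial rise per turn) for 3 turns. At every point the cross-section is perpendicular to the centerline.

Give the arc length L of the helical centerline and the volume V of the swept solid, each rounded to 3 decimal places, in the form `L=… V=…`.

2πR = 2π·45 = 282.743339
per-turn = √(282.743339² + 28.5²) = √(79943.7956 + 812.25) = √80756.0456 = 284.176082
L = 3 × 284.176082 = 852.528246
V = π·3² × L = 28.274334 × 852.528246 = 24104.668282

L=852.528 V=24104.668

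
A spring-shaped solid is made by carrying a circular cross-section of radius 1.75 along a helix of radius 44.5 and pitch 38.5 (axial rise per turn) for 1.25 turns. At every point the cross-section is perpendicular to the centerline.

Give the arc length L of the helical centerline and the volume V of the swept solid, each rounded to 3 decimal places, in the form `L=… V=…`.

L=352.800 V=3394.333

2πR = 2π·44.5 = 279.601746
per-turn = √(279.601746² + 38.5²) = √(78177.1365 + 1482.25) = √79659.3865 = 282.239945
L = 1.25 × 282.239945 = 352.799931
V = π·1.75² × L = 9.621128 × 352.799931 = 3394.333119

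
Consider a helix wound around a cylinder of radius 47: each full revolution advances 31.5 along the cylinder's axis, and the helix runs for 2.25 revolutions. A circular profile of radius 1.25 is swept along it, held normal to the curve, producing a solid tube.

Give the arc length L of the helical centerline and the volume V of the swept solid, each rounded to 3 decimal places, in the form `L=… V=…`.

L=668.216 V=3280.099

2πR = 2π·47 = 295.309709
per-turn = √(295.309709² + 31.5²) = √(87207.8245 + 992.25) = √88200.0745 = 296.984974
L = 2.25 × 296.984974 = 668.216190
V = π·1.25² × L = 4.908739 × 668.216190 = 3280.098554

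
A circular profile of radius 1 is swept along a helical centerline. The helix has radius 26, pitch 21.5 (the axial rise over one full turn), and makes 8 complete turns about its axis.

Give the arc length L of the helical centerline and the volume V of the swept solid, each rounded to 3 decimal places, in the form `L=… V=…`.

2πR = 2π·26 = 163.362818
per-turn = √(163.362818² + 21.5²) = √(26687.4103 + 462.25) = √27149.6603 = 164.771540
L = 8 × 164.771540 = 1318.172318
V = π·1² × L = 3.141593 × 1318.172318 = 4141.160470

L=1318.172 V=4141.160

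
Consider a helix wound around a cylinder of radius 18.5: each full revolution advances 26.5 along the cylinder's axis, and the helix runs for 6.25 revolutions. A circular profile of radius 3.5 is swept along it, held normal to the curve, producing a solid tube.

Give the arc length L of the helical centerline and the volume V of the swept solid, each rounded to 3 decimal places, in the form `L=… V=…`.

L=745.134 V=28676.103

2πR = 2π·18.5 = 116.238928
per-turn = √(116.238928² + 26.5²) = √(13511.4884 + 702.25) = √14213.7384 = 119.221384
L = 6.25 × 119.221384 = 745.133651
V = π·3.5² × L = 38.484510 × 745.133651 = 28676.103432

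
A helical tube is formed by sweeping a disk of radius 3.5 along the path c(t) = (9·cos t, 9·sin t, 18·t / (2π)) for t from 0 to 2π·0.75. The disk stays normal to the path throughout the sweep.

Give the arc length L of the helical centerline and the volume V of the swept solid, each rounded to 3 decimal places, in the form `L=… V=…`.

L=44.508 V=1712.879

2πR = 2π·9 = 56.548668
per-turn = √(56.548668² + 18²) = √(3197.7518 + 324) = √3521.7518 = 59.344350
L = 0.75 × 59.344350 = 44.508262
V = π·3.5² × L = 38.484510 × 44.508262 = 1712.878661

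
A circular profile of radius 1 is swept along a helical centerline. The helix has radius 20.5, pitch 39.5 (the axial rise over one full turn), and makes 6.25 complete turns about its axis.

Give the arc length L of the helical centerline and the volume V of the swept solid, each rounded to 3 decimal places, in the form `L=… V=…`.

2πR = 2π·20.5 = 128.805299
per-turn = √(128.805299² + 39.5²) = √(16590.8050 + 1560.25) = √18151.0550 = 134.725851
L = 6.25 × 134.725851 = 842.036570
V = π·1² × L = 3.141593 × 842.036570 = 2645.335904

L=842.037 V=2645.336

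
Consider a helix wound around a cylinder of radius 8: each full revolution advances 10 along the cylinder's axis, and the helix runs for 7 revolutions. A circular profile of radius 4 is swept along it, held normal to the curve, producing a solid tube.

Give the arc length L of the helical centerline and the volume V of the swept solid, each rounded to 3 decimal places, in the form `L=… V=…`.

L=358.754 V=18032.935

2πR = 2π·8 = 50.265482
per-turn = √(50.265482² + 10²) = √(2526.6187 + 100) = √2626.6187 = 51.250549
L = 7 × 51.250549 = 358.753840
V = π·4² × L = 50.265482 × 358.753840 = 18032.934844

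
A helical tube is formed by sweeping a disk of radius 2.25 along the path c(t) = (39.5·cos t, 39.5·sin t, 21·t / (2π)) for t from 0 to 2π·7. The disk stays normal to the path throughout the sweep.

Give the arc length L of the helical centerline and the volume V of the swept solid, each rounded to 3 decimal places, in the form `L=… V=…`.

L=1743.509 V=27729.309

2πR = 2π·39.5 = 248.185820
per-turn = √(248.185820² + 21²) = √(61596.2011 + 441) = √62037.2011 = 249.072682
L = 7 × 249.072682 = 1743.508776
V = π·2.25² × L = 15.904313 × 1743.508776 = 27729.308960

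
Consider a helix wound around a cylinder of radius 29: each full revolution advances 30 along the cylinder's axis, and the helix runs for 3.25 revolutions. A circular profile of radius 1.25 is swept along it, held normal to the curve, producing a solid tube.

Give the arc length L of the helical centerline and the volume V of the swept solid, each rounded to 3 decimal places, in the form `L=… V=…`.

2πR = 2π·29 = 182.212374
per-turn = √(182.212374² + 30²) = √(33201.3492 + 900) = √34101.3492 = 184.665506
L = 3.25 × 184.665506 = 600.162895
V = π·1.25² × L = 4.908739 × 600.162895 = 2946.042724

L=600.163 V=2946.043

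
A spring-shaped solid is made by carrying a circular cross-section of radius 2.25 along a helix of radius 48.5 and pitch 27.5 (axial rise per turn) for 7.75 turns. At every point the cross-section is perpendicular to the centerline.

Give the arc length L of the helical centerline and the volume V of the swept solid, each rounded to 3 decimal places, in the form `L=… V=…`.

2πR = 2π·48.5 = 304.734487
per-turn = √(304.734487² + 27.5²) = √(92863.1078 + 756.25) = √93619.3578 = 305.972806
L = 7.75 × 305.972806 = 2371.289244
V = π·2.25² × L = 15.904313 × 2371.289244 = 37713.725896

L=2371.289 V=37713.726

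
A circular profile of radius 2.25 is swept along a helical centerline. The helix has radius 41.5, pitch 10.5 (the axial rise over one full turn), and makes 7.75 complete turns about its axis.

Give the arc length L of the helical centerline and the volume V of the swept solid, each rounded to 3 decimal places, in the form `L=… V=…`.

2πR = 2π·41.5 = 260.752190
per-turn = √(260.752190² + 10.5²) = √(67991.7047 + 110.25) = √68101.9547 = 260.963512
L = 7.75 × 260.963512 = 2022.467220
V = π·2.25² × L = 15.904313 × 2022.467220 = 32165.951310

L=2022.467 V=32165.951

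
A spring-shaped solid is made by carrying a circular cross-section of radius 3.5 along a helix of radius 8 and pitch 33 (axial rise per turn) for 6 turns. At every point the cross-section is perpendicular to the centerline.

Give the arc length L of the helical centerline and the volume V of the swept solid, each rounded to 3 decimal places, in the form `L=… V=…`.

2πR = 2π·8 = 50.265482
per-turn = √(50.265482² + 33²) = √(2526.6187 + 1089) = √3615.6187 = 60.130015
L = 6 × 60.130015 = 360.780091
V = π·3.5² × L = 38.484510 × 360.780091 = 13884.445027

L=360.780 V=13884.445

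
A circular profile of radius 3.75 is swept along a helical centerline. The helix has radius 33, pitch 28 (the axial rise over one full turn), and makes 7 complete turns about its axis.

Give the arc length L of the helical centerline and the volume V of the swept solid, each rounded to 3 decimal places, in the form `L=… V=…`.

2πR = 2π·33 = 207.345115
per-turn = √(207.345115² + 28²) = √(42991.9968 + 784) = √43775.9968 = 209.227142
L = 7 × 209.227142 = 1464.589991
V = π·3.75² × L = 44.178647 × 1464.589991 = 64703.603760

L=1464.590 V=64703.604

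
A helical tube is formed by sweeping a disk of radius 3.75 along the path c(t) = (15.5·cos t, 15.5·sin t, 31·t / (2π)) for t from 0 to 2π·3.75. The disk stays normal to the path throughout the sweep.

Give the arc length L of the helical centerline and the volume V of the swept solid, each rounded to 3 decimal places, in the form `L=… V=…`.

L=383.266 V=16932.155

2πR = 2π·15.5 = 97.389372
per-turn = √(97.389372² + 31²) = √(9484.6898 + 961) = √10445.6898 = 102.204158
L = 3.75 × 102.204158 = 383.265591
V = π·3.75² × L = 44.178647 × 383.265591 = 16932.155133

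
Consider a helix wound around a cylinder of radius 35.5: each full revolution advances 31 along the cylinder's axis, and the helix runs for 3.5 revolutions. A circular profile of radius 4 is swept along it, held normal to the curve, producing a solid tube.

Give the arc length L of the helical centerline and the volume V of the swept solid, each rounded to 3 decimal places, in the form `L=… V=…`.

L=788.189 V=39618.720

2πR = 2π·35.5 = 223.053078
per-turn = √(223.053078² + 31²) = √(49752.6758 + 961) = √50713.6758 = 225.196971
L = 3.5 × 225.196971 = 788.189399
V = π·4² × L = 50.265482 × 788.189399 = 39618.720398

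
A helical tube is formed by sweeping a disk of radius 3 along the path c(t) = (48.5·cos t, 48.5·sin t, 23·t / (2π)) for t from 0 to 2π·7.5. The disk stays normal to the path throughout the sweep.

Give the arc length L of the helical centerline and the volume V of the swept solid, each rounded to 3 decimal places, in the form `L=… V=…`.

L=2292.009 V=64805.033

2πR = 2π·48.5 = 304.734487
per-turn = √(304.734487² + 23²) = √(92863.1078 + 529) = √93392.1078 = 305.601224
L = 7.5 × 305.601224 = 2292.009176
V = π·3² × L = 28.274334 × 2292.009176 = 64805.032712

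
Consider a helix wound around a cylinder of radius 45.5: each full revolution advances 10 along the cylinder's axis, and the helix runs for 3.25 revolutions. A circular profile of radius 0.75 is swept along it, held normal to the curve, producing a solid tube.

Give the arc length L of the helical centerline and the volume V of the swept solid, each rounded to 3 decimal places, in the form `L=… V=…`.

L=929.694 V=1642.905

2πR = 2π·45.5 = 285.884931
per-turn = √(285.884931² + 10²) = √(81730.1940 + 100) = √81830.1940 = 286.059774
L = 3.25 × 286.059774 = 929.694264
V = π·0.75² × L = 1.767146 × 929.694264 = 1642.905377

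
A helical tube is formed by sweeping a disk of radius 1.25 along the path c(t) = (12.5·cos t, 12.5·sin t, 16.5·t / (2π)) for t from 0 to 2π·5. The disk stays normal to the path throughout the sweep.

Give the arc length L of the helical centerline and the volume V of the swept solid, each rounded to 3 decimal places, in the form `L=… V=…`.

L=401.272 V=1969.737

2πR = 2π·12.5 = 78.539816
per-turn = √(78.539816² + 16.5²) = √(6168.5028 + 272.25) = √6440.7528 = 80.254301
L = 5 × 80.254301 = 401.271503
V = π·1.25² × L = 4.908739 × 401.271503 = 1969.736882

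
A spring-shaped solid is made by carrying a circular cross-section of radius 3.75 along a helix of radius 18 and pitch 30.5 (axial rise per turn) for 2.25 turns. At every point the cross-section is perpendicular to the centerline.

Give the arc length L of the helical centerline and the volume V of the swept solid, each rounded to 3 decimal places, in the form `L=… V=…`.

L=263.560 V=11643.723

2πR = 2π·18 = 113.097336
per-turn = √(113.097336² + 30.5²) = √(12791.0073 + 930.25) = √13721.2573 = 117.137771
L = 2.25 × 117.137771 = 263.559984
V = π·3.75² × L = 44.178647 × 263.559984 = 11643.723410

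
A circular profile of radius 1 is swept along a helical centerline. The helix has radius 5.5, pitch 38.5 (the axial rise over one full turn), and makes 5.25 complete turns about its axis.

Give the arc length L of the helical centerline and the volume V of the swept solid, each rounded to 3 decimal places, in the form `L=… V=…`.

L=271.607 V=853.278

2πR = 2π·5.5 = 34.557519
per-turn = √(34.557519² + 38.5²) = √(1194.2221 + 1482.25) = √2676.4721 = 51.734632
L = 5.25 × 51.734632 = 271.606817
V = π·1² × L = 3.141593 × 271.606817 = 853.277982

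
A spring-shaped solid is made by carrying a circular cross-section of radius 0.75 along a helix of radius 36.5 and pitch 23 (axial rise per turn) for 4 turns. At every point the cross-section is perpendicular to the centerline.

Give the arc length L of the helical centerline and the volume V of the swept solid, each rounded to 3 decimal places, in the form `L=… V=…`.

2πR = 2π·36.5 = 229.336264
per-turn = √(229.336264² + 23²) = √(52595.1219 + 529) = √53124.1219 = 230.486706
L = 4 × 230.486706 = 921.946826
V = π·0.75² × L = 1.767146 × 921.946826 = 1629.214523

L=921.947 V=1629.215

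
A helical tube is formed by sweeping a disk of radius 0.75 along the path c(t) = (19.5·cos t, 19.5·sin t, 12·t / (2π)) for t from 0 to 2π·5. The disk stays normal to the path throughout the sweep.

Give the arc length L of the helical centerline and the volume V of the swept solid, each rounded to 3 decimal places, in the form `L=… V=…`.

L=615.542 V=1087.752

2πR = 2π·19.5 = 122.522113
per-turn = √(122.522113² + 12²) = √(15011.6683 + 144) = √15155.6683 = 123.108360
L = 5 × 123.108360 = 615.541800
V = π·0.75² × L = 1.767146 × 615.541800 = 1087.752148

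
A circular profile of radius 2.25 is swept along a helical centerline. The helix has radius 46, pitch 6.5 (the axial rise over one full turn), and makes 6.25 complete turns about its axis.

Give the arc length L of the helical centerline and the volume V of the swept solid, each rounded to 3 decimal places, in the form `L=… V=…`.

2πR = 2π·46 = 289.026524
per-turn = √(289.026524² + 6.5²) = √(83536.3317 + 42.25) = √83578.5817 = 289.099605
L = 6.25 × 289.099605 = 1806.872532
V = π·2.25² × L = 15.904313 × 1806.872532 = 28737.065949

L=1806.873 V=28737.066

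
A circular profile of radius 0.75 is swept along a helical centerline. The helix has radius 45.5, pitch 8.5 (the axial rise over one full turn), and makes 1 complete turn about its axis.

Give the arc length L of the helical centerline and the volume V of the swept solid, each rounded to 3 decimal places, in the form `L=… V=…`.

L=286.011 V=505.424

2πR = 2π·45.5 = 285.884931
per-turn = √(285.884931² + 8.5²) = √(81730.1940 + 72.25) = √81802.4440 = 286.011266
L = 1 × 286.011266 = 286.011266
V = π·0.75² × L = 1.767146 × 286.011266 = 505.423626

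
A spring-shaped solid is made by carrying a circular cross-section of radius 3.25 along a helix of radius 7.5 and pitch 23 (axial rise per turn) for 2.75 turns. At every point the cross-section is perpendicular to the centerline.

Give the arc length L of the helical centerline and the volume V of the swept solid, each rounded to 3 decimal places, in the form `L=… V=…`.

L=144.202 V=4785.076

2πR = 2π·7.5 = 47.123890
per-turn = √(47.123890² + 23²) = √(2220.6610 + 529) = √2749.6610 = 52.437210
L = 2.75 × 52.437210 = 144.202327
V = π·3.25² × L = 33.183072 × 144.202327 = 4785.076272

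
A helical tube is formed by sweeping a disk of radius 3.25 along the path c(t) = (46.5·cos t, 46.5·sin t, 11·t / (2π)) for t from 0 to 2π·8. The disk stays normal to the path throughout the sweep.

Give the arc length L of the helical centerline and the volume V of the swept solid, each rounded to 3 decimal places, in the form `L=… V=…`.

2πR = 2π·46.5 = 292.168117
per-turn = √(292.168117² + 11²) = √(85362.2085 + 121) = √85483.2085 = 292.375116
L = 8 × 292.375116 = 2339.000928
V = π·3.25² × L = 33.183072 × 2339.000928 = 77615.237150

L=2339.001 V=77615.237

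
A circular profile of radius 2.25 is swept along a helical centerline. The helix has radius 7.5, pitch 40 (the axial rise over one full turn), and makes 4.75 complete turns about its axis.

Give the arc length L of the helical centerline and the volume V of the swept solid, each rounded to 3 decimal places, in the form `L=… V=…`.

L=293.605 V=4669.579

2πR = 2π·7.5 = 47.123890
per-turn = √(47.123890² + 40²) = √(2220.6610 + 1600) = √3820.6610 = 61.811496
L = 4.75 × 61.811496 = 293.604604
V = π·2.25² × L = 15.904313 × 293.604604 = 4669.579467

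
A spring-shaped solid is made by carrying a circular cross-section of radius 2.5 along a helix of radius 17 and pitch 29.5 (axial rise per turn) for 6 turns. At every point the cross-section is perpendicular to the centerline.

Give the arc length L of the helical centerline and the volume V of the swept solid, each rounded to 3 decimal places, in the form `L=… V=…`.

2πR = 2π·17 = 106.814150
per-turn = √(106.814150² + 29.5²) = √(11409.2627 + 870.25) = √12279.5127 = 110.812963
L = 6 × 110.812963 = 664.877776
V = π·2.5² × L = 19.634954 × 664.877776 = 13054.844600

L=664.878 V=13054.845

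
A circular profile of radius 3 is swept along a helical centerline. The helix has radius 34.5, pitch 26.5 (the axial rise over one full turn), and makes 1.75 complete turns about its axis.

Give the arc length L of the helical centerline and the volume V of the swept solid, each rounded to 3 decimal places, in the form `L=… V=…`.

L=382.171 V=10805.643

2πR = 2π·34.5 = 216.769893
per-turn = √(216.769893² + 26.5²) = √(46989.1866 + 702.25) = √47691.4366 = 218.383691
L = 1.75 × 218.383691 = 382.171459
V = π·3² × L = 28.274334 × 382.171459 = 10805.643446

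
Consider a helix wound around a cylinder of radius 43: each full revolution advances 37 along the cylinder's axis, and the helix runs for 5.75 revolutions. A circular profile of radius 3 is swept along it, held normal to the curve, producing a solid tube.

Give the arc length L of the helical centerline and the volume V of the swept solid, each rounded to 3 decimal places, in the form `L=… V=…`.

2πR = 2π·43 = 270.176968
per-turn = √(270.176968² + 37²) = √(72995.5942 + 1369) = √74364.5942 = 272.698724
L = 5.75 × 272.698724 = 1568.017664
V = π·3² × L = 28.274334 × 1568.017664 = 44334.654961

L=1568.018 V=44334.655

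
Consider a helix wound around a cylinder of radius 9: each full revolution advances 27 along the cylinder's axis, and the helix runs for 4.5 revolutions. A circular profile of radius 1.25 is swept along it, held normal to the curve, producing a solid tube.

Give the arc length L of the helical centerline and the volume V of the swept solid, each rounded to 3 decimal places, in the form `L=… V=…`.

L=281.987 V=1384.201

2πR = 2π·9 = 56.548668
per-turn = √(56.548668² + 27²) = √(3197.7518 + 729) = √3926.7518 = 62.663800
L = 4.5 × 62.663800 = 281.987100
V = π·1.25² × L = 4.908739 × 281.987100 = 1384.200939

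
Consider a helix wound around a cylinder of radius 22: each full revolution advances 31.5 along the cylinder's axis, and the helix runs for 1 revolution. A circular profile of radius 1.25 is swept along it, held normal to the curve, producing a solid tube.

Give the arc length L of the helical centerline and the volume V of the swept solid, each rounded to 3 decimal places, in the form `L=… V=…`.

L=141.774 V=695.930

2πR = 2π·22 = 138.230077
per-turn = √(138.230077² + 31.5²) = √(19107.5541 + 992.25) = √20099.8041 = 141.773778
L = 1 × 141.773778 = 141.773778
V = π·1.25² × L = 4.908739 × 141.773778 = 695.930405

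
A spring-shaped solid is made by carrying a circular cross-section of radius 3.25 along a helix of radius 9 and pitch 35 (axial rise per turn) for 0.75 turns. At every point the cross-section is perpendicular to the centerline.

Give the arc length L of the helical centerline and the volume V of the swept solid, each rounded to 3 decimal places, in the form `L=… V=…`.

L=49.878 V=1655.100

2πR = 2π·9 = 56.548668
per-turn = √(56.548668² + 35²) = √(3197.7518 + 1225) = √4422.7518 = 66.503773
L = 0.75 × 66.503773 = 49.877830
V = π·3.25² × L = 33.183072 × 49.877830 = 1655.099636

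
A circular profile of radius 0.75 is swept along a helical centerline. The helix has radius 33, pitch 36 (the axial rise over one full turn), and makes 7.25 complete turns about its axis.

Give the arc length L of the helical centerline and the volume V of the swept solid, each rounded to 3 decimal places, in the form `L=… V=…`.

L=1525.742 V=2696.208

2πR = 2π·33 = 207.345115
per-turn = √(207.345115² + 36²) = √(42991.9968 + 1296) = √44287.9968 = 210.447135
L = 7.25 × 210.447135 = 1525.741731
V = π·0.75² × L = 1.767146 × 1525.741731 = 2696.208195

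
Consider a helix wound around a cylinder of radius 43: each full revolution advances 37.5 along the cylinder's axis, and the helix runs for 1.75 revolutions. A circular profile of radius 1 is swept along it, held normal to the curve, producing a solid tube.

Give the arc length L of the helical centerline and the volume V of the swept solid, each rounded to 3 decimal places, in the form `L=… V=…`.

L=477.342 V=1499.615

2πR = 2π·43 = 270.176968
per-turn = √(270.176968² + 37.5²) = √(72995.5942 + 1406.25) = √74401.8442 = 272.767014
L = 1.75 × 272.767014 = 477.342275
V = π·1² × L = 3.141593 × 477.342275 = 1499.614985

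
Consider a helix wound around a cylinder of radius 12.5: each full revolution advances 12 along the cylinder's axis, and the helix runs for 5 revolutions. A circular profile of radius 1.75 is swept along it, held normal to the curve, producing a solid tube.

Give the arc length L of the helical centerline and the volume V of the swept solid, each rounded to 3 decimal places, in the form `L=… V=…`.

L=397.256 V=3822.054

2πR = 2π·12.5 = 78.539816
per-turn = √(78.539816² + 12²) = √(6168.5028 + 144) = √6312.5028 = 79.451260
L = 5 × 79.451260 = 397.256301
V = π·1.75² × L = 9.621128 × 397.256301 = 3822.053524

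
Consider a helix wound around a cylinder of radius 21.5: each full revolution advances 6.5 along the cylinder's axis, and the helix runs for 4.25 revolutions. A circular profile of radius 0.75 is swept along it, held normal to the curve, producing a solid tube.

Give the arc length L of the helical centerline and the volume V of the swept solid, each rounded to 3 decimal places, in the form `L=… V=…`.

L=574.790 V=1015.738

2πR = 2π·21.5 = 135.088484
per-turn = √(135.088484² + 6.5²) = √(18248.8985 + 42.25) = √18291.1485 = 135.244773
L = 4.25 × 135.244773 = 574.790284
V = π·0.75² × L = 1.767146 × 574.790284 = 1015.738275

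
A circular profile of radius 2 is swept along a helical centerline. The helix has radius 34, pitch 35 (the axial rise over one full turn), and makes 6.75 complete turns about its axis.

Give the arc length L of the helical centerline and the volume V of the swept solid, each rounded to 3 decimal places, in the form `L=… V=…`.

2πR = 2π·34 = 213.628300
per-turn = √(213.628300² + 35²) = √(45637.0508 + 1225) = √46862.0508 = 216.476444
L = 6.75 × 216.476444 = 1461.215996
V = π·2² × L = 12.566371 × 1461.215996 = 18362.181755

L=1461.216 V=18362.182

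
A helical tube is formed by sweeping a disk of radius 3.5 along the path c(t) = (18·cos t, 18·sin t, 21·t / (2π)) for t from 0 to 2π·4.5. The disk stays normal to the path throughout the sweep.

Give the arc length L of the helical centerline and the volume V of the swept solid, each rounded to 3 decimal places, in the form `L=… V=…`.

L=517.637 V=19921.009

2πR = 2π·18 = 113.097336
per-turn = √(113.097336² + 21²) = √(12791.0073 + 441) = √13232.0073 = 115.030463
L = 4.5 × 115.030463 = 517.637081
V = π·3.5² × L = 38.484510 × 517.637081 = 19921.009434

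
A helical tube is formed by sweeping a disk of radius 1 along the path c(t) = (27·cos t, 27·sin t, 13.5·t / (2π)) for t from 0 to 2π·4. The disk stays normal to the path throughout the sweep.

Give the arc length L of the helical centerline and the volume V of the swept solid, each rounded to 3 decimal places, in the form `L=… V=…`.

L=680.729 V=2138.574

2πR = 2π·27 = 169.646003
per-turn = √(169.646003² + 13.5²) = √(28779.7664 + 182.25) = √28962.0164 = 170.182304
L = 4 × 170.182304 = 680.729214
V = π·1² × L = 3.141593 × 680.729214 = 2138.573898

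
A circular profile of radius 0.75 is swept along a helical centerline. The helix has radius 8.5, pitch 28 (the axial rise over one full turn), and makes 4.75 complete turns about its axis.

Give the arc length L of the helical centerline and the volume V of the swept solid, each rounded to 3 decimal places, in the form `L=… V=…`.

L=286.434 V=506.170

2πR = 2π·8.5 = 53.407075
per-turn = √(53.407075² + 28²) = √(2852.3157 + 784) = √3636.3157 = 60.301871
L = 4.75 × 60.301871 = 286.433888
V = π·0.75² × L = 1.767146 × 286.433888 = 506.170462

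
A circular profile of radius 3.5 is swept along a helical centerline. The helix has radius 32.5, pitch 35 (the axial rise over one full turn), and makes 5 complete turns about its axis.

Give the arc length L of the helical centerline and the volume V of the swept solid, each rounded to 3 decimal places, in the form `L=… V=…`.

L=1035.906 V=39866.348

2πR = 2π·32.5 = 204.203522
per-turn = √(204.203522² + 35²) = √(41699.0786 + 1225) = √42924.0786 = 207.181270
L = 5 × 207.181270 = 1035.906349
V = π·3.5² × L = 38.484510 × 1035.906349 = 39866.348272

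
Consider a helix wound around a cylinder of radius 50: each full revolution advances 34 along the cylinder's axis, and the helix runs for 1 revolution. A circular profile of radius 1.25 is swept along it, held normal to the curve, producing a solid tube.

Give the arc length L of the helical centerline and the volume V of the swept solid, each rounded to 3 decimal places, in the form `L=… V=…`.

2πR = 2π·50 = 314.159265
per-turn = √(314.159265² + 34²) = √(98696.0440 + 1156) = √99852.0440 = 315.993740
L = 1 × 315.993740 = 315.993740
V = π·1.25² × L = 4.908739 × 315.993740 = 1551.130646

L=315.994 V=1551.131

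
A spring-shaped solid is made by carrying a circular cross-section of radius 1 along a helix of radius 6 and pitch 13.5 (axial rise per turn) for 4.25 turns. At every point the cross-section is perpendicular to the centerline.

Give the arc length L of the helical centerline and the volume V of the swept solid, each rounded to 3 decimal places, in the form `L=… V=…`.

2πR = 2π·6 = 37.699112
per-turn = √(37.699112² + 13.5²) = √(1421.2230 + 182.25) = √1603.4730 = 40.043389
L = 4.25 × 40.043389 = 170.184405
V = π·1² × L = 3.141593 × 170.184405 = 534.650076

L=170.184 V=534.650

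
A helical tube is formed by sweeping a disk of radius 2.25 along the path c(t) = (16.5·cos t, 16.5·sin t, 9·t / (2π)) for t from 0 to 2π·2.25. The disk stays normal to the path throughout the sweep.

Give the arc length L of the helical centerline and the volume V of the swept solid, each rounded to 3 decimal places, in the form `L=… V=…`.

2πR = 2π·16.5 = 103.672558
per-turn = √(103.672558² + 9²) = √(10747.9992 + 81) = √10828.9992 = 104.062477
L = 2.25 × 104.062477 = 234.140574
V = π·2.25² × L = 15.904313 × 234.140574 = 3723.844931

L=234.141 V=3723.845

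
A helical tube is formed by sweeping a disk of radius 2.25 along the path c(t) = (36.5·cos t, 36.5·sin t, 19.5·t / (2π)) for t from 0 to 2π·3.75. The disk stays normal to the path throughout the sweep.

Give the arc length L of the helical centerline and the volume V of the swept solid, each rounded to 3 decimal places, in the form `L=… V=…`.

2πR = 2π·36.5 = 229.336264
per-turn = √(229.336264² + 19.5²) = √(52595.1219 + 380.25) = √52975.3719 = 230.163794
L = 3.75 × 230.163794 = 863.114226
V = π·2.25² × L = 15.904313 × 863.114226 = 13727.238636

L=863.114 V=13727.239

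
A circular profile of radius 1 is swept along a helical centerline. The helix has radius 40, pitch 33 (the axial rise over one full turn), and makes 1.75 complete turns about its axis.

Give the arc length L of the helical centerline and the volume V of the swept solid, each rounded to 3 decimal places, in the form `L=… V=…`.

2πR = 2π·40 = 251.327412
per-turn = √(251.327412² + 33²) = √(63165.4682 + 1089) = √64254.4682 = 253.484651
L = 1.75 × 253.484651 = 443.598139
V = π·1² × L = 3.141593 × 443.598139 = 1393.604654

L=443.598 V=1393.605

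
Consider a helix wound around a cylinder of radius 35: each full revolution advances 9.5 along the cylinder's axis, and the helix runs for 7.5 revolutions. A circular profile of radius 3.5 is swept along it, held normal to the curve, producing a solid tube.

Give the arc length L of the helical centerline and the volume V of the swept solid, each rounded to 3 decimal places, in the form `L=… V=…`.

2πR = 2π·35 = 219.911486
per-turn = √(219.911486² + 9.5²) = √(48361.0616 + 90.25) = √48451.3116 = 220.116586
L = 7.5 × 220.116586 = 1650.874397
V = π·3.5² × L = 38.484510 × 1650.874397 = 63533.092261

L=1650.874 V=63533.092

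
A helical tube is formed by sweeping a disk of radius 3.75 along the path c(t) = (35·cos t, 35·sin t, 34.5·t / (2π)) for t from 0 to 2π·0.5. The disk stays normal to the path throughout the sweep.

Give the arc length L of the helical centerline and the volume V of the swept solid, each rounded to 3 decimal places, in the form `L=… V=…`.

L=111.301 V=4917.111

2πR = 2π·35 = 219.911486
per-turn = √(219.911486² + 34.5²) = √(48361.0616 + 1190.25) = √49551.3116 = 222.601239
L = 0.5 × 222.601239 = 111.300619
V = π·3.75² × L = 44.178647 × 111.300619 = 4917.110743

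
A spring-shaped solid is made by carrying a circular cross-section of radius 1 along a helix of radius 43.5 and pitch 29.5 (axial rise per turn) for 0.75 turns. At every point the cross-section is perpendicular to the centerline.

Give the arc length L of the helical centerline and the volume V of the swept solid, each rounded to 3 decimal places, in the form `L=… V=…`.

L=206.179 V=647.732

2πR = 2π·43.5 = 273.318561
per-turn = √(273.318561² + 29.5²) = √(74703.0357 + 870.25) = √75573.2857 = 274.905958
L = 0.75 × 274.905958 = 206.179468
V = π·1² × L = 3.141593 × 206.179468 = 647.731903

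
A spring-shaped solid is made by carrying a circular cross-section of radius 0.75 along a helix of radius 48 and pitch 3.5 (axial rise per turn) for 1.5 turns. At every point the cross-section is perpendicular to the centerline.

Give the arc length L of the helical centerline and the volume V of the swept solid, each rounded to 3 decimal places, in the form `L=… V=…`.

2πR = 2π·48 = 301.592895
per-turn = √(301.592895² + 3.5²) = √(90958.2742 + 12.25) = √90970.5242 = 301.613203
L = 1.5 × 301.613203 = 452.419804
V = π·0.75² × L = 1.767146 × 452.419804 = 799.491788

L=452.420 V=799.492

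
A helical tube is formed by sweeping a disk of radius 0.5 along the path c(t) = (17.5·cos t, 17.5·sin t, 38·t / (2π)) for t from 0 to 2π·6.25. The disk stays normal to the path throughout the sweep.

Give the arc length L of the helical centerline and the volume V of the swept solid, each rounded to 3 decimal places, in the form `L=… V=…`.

L=727.105 V=571.067

2πR = 2π·17.5 = 109.955743
per-turn = √(109.955743² + 38²) = √(12090.2654 + 1444) = √13534.2654 = 116.336862
L = 6.25 × 116.336862 = 727.105386
V = π·0.5² × L = 0.785398 × 727.105386 = 571.067234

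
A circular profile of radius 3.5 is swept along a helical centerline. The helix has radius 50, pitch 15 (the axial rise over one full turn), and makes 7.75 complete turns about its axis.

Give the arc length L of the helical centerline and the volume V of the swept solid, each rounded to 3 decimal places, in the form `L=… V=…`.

L=2437.508 V=93806.301

2πR = 2π·50 = 314.159265
per-turn = √(314.159265² + 15²) = √(98696.0440 + 225) = √98921.0440 = 314.517160
L = 7.75 × 314.517160 = 2437.507991
V = π·3.5² × L = 38.484510 × 2437.507991 = 93806.300668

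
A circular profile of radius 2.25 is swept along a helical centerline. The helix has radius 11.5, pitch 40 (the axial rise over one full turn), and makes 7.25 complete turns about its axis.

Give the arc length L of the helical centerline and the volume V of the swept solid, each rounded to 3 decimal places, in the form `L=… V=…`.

2πR = 2π·11.5 = 72.256631
per-turn = √(72.256631² + 40²) = √(5221.0207 + 1600) = √6821.0207 = 82.589471
L = 7.25 × 82.589471 = 598.773665
V = π·2.25² × L = 15.904313 × 598.773665 = 9523.083672

L=598.774 V=9523.084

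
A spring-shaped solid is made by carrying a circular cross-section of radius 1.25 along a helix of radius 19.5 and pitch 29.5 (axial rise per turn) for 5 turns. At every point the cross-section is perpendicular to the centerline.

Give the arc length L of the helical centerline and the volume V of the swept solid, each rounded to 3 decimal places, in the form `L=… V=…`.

L=630.117 V=3093.082

2πR = 2π·19.5 = 122.522113
per-turn = √(122.522113² + 29.5²) = √(15011.6683 + 870.25) = √15881.9183 = 126.023483
L = 5 × 126.023483 = 630.117416
V = π·1.25² × L = 4.908739 × 630.117416 = 3093.081631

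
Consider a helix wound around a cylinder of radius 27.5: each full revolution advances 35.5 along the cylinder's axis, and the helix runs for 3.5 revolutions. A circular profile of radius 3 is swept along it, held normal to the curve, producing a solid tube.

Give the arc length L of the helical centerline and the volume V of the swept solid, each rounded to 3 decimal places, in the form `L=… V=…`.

L=617.389 V=17456.249

2πR = 2π·27.5 = 172.787596
per-turn = √(172.787596² + 35.5²) = √(29855.5533 + 1260.25) = √31115.8033 = 176.396721
L = 3.5 × 176.396721 = 617.388525
V = π·3² × L = 28.274334 × 617.388525 = 17456.249286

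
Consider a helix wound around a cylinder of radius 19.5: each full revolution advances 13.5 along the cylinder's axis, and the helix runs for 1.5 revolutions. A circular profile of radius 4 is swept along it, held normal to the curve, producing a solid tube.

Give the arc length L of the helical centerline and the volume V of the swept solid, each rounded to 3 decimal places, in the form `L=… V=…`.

L=184.895 V=9293.857

2πR = 2π·19.5 = 122.522113
per-turn = √(122.522113² + 13.5²) = √(15011.6683 + 182.25) = √15193.9183 = 123.263613
L = 1.5 × 123.263613 = 184.895420
V = π·4² × L = 50.265482 × 184.895420 = 9293.857467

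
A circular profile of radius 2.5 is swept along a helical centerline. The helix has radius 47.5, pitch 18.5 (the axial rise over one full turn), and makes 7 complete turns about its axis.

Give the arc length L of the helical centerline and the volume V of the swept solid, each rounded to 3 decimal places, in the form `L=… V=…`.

L=2093.169 V=41099.275

2πR = 2π·47.5 = 298.451302
per-turn = √(298.451302² + 18.5²) = √(89073.1797 + 342.25) = √89415.4297 = 299.024129
L = 7 × 299.024129 = 2093.168903
V = π·2.5² × L = 19.634954 × 2093.168903 = 41099.275301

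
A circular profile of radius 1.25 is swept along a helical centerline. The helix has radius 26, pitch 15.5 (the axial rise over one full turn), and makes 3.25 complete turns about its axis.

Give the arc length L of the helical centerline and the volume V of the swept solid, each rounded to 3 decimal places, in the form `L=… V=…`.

2πR = 2π·26 = 163.362818
per-turn = √(163.362818² + 15.5²) = √(26687.4103 + 240.25) = √26927.6603 = 164.096497
L = 3.25 × 164.096497 = 533.313615
V = π·1.25² × L = 4.908739 × 533.313615 = 2617.897086

L=533.314 V=2617.897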